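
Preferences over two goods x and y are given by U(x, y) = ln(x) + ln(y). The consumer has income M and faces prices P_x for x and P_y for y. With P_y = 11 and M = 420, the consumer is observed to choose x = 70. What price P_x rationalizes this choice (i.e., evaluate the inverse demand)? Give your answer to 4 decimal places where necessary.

Tangency: MRS = y/x = P_x/P_y.
Rearranging, P_y·y = P_x·x. Substituting into the budget gives P_x·x·(1 + 1) = M.
Demand: x*(P_x,P_y,M) = 0.5·M/P_x and y* = 0.5·M/P_y.
Set x* = 70 in the demand function and solve for P_x: P_x = 3.

P_x = 3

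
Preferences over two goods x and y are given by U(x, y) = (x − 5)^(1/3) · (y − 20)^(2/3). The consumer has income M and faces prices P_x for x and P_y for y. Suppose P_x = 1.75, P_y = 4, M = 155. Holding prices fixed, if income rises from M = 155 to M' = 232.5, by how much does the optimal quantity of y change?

This is Cobb-Douglas in (x−5, y−20): tangency gives 1/3·P_y·(y−20) = 2/3·P_x·(x−5).
Substituting into the budget: x* = 5 + 1/3·(M − 5·P_x − 20·P_y)/P_x, and y* = 20 + 2/3·(…)/P_y.
Discretionary income = 155 − 5·1.75 − 20·4 = 66.25; y* = 20 + 2/3·66.25/4 = 31.0417.
At M' = 232.5: y* = 43.9583. Change: 43.9583 − 31.0417 = 12.9167.

Δy* = 12.9167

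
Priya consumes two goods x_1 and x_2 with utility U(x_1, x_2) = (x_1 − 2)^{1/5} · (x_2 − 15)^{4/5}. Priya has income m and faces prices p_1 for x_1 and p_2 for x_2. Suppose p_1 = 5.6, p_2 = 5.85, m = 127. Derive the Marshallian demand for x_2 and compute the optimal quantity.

x_2* = 18.8359

This is Cobb-Douglas in (x_1−2, x_2−15): tangency gives 0.2·p_2·(x_2−15) = 0.8·p_1·(x_1−2).
Substituting into the budget: x_1* = 2 + 0.2·(m − 2·p_1 − 15·p_2)/p_1, and x_2* = 15 + 0.8·(…)/p_2.
Discretionary income = 127 − 2·5.6 − 15·5.85 = 28.05; x_2* = 15 + 0.8·28.05/5.85 = 18.8359.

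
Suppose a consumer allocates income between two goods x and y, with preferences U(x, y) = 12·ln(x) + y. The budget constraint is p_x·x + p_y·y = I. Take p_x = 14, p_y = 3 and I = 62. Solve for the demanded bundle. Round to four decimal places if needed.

x* = 2.5714, y* = 8.6667

MU_x = 12/x, MU_y = 1. Tangency: 12/x = p_x/p_y.
So x*(p_x,p_y) = 12·p_y/p_x, independent of income; and y* = (I − 12·p_y)/p_y.
At the given prices: x* = 12·3/14 = 2.5714, and y* = 8.6667.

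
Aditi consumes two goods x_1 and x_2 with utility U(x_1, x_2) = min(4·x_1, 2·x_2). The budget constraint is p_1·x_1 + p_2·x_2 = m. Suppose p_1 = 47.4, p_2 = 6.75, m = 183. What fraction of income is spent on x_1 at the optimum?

Leontief preferences: the optimum is at the kink where x_1/2 = x_2/4, i.e. x_2 = 2·x_1.
Budget: p_1·x_1 + p_2·2·x_1 = m, so (2·p_1 + 4·p_2)·x_1 = 2·m.
Demand: x_1*(p_1,p_2,m) = 2·m/(2·p_1 + 4·p_2), x_2* = 4·m/(2·p_1 + 4·p_2).
Here 2·47.4 + 4·6.75 = 121.8, giving x_1* = 3.0049 and x_2* = 6.0099.
Expenditure on x_1: 47.4·3.0049 = 142.4335; share = 0.7783.

share on x_1 = 0.7783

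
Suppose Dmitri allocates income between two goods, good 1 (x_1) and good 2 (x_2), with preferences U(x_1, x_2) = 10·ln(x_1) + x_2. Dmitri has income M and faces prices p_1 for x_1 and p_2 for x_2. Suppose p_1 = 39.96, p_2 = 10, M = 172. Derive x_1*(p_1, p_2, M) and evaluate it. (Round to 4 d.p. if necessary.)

Set MRS = p_1/p_2: (10/x_1)/1 = p_1/p_2.
So x_1*(p_1,p_2) = 10·p_2/p_1, independent of income; and x_2* = (M − 10·p_2)/p_2.
At the given prices: x_1* = 10·10/39.96 = 2.5025.

x_1* = 2.5025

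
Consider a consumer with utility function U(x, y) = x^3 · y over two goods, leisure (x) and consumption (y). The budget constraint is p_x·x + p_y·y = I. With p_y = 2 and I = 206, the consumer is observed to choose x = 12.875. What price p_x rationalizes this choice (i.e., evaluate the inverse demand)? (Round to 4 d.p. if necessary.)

p_x = 12

Tangency: MRS = 3·y/x = p_x/p_y.
So 3·p_y·y = p_x·x; combined with the budget, a share 0.75 of income goes to x.
Demand: x*(p_x,p_y,I) = 0.75·I/p_x and y* = 0.25·I/p_y.
Set x* = 12.875 in the demand function and solve for p_x: p_x = 12.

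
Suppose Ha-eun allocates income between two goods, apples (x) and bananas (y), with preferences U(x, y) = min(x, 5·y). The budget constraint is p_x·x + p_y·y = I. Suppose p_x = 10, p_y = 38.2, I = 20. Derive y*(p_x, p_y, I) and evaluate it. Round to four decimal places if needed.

With perfect complements, no substitution: consume in ratio x:y = 5:1.
Budget: p_x·x + p_y·(1/5)·x = I, so (5·p_x + p_y)·x = 5·I.
Demand: x*(p_x,p_y,I) = 5·I/(5·p_x + p_y), y* = I/(5·p_x + p_y).
Here 5·10 + 38.2 = 88.2, giving y* = 0.2268.

y* = 0.2268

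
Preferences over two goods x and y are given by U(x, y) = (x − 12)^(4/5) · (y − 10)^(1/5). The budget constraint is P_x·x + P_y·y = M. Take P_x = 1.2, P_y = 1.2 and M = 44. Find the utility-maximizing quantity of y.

Let x' = x−12, y' = y−10. MRS = 4·y'/x' = P_x/P_y.
After buying the subsistence bundle (12, 10), a share 0.8 of the remaining income goes to x: x* = 12 + 0.8·(M − 12P_x − 10P_y)/P_x.
Discretionary income = 44 − 12·1.2 − 10·1.2 = 17.6; y* = 10 + 0.2·17.6/1.2 = 12.9333.

y* = 12.9333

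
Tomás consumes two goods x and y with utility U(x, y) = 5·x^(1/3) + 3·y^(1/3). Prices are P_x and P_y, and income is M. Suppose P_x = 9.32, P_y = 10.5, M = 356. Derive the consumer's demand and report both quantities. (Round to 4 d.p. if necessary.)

MU_x ∝ 5·x^(-2/3), MU_y ∝ 3·y^(-2/3), so MRS = (5/3)·(y/x)^(2/3) = P_x/P_y.
Hence y/x = ((3/5)·P_x/P_y)^(1/(2/3)), i.e. raised to the 1.5 power.
With the ratio pinned down, the budget gives x* = M/(P_x + P_y·(y/x)) and y* = (y/x)·x*.
Numerically y/x = 0.388657, so x* = 356/(9.32 + 10.5·0.388657) = 26.5654 and y* = 0.388657·26.5654 = 10.3248.

x* = 26.5654, y* = 10.3248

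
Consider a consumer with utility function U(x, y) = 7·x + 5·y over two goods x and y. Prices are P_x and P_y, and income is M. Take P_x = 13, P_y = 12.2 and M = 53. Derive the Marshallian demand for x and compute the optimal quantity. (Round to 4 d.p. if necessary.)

Linear utility — the consumer picks whichever good has higher MU/price: 7/13 = 0.5385 vs 5/12.2 = 0.4098.
x gives more utility per dollar, so spend all income on x: x* = M/P_x, y* = 0.
Numerically: x* = 4.0769, y* = 0.

x* = 4.0769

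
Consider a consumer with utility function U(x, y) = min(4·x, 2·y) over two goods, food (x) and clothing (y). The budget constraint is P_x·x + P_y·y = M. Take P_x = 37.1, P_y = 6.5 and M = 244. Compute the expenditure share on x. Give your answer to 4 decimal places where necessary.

Demand: x*(P_x,P_y,M) = 2·M/(2·P_x + 4·P_y), y* = 4·M/(2·P_x + 4·P_y).
Here 2·37.1 + 4·6.5 = 100.2, giving x* = 4.8703 and y* = 9.7405.
Expenditure on x: 37.1·4.8703 = 180.6866; share = 0.7405.

share on x = 0.7405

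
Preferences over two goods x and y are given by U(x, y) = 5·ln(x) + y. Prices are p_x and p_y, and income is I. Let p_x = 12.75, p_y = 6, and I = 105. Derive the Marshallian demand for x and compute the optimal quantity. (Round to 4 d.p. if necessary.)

x* = 2.3529

Set MRS = p_x/p_y: (5/x)/1 = p_x/p_y.
So x*(p_x,p_y) = 5·p_y/p_x, independent of income; and y* = (I − 5·p_y)/p_y.
At the given prices: x* = 5·6/12.75 = 2.3529.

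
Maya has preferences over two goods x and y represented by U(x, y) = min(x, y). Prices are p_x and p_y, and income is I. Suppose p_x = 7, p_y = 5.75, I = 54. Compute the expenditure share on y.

With perfect complements, no substitution: consume in ratio x:y = 1:1.
Budget: p_x·x + p_y·x = I, so (p_x + p_y)·x = I.
Demand: x*(p_x,p_y,I) = I/(p_x + p_y), y* = I/(p_x + p_y).
Here 7 + 5.75 = 12.75, giving x* = 4.2353 and y* = 4.2353.
Expenditure on y: 5.75·4.2353 = 24.3529; share = 0.451.

share on y = 0.451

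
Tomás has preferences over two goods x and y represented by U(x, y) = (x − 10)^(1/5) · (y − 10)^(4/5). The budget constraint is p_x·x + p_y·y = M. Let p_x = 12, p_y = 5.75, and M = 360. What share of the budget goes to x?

share on x = 0.4347

MRS = (1/4)·(y−10)/(x−10). Tangency with p_x/p_y gives y−10 = 4·(p_x/p_y)·(x−10).
Substituting into the budget: x* = 10 + 0.2·(M − 10·p_x − 10·p_y)/p_x, and y* = 10 + 0.8·(…)/p_y.
Discretionary income = 360 − 10·12 − 10·5.75 = 182.5; x* = 10 + 0.2·182.5/12 = 13.0417; y* = 10 + 0.8·182.5/5.75 = 35.3913.
Expenditure on x: 12·13.0417 = 156.5; share = 0.4347.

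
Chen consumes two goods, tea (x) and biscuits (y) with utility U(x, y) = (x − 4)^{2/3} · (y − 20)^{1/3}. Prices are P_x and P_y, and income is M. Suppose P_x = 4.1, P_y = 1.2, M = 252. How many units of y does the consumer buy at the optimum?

Let x' = x−4, y' = y−20. MRS = 2·y'/x' = P_x/P_y.
Substituting into the budget: x* = 4 + 2/3·(M − 4·P_x − 20·P_y)/P_x, and y* = 20 + 1/3·(…)/P_y.
Discretionary income = 252 − 4·4.1 − 20·1.2 = 211.6; y* = 20 + 1/3·211.6/1.2 = 78.7778.

y* = 78.7778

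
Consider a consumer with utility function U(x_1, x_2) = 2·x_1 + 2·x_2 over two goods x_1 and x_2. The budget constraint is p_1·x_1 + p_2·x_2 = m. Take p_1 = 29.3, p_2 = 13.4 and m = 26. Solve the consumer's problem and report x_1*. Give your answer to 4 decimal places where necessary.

Perfect substitutes: compare marginal utility per dollar. 2/p_1 vs 2/p_2 → 0.0683 vs 0.1493.
x_2 gives more utility per dollar, so spend all income on x_2: x_2* = m/p_2, x_1* = 0.
Numerically: x_1* = 0, x_2* = 1.9403.

x_1* = 0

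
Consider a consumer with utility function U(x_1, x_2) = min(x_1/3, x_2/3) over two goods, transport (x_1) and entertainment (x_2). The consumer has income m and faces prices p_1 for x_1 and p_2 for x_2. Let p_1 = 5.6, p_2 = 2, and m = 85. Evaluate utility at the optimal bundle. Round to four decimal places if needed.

Leontief preferences: the optimum is at the kink where x_1/3 = x_2/3, i.e. x_2 = x_1.
Budget: p_1·x_1 + p_2·x_1 = m, so (3·p_1 + 3·p_2)·x_1 = 3·m.
Demand: x_1*(p_1,p_2,m) = 3·m/(3·p_1 + 3·p_2), x_2* = 3·m/(3·p_1 + 3·p_2).
Here 3·5.6 + 3·2 = 22.8, giving x_1* = 11.1842 and x_2* = 11.1842.
Utility at the optimum: U(11.1842, 11.1842) = 3.7281.

V = 3.7281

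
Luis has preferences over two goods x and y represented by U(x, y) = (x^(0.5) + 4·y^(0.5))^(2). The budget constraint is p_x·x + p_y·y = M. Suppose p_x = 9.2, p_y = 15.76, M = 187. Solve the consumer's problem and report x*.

x* = 1.9658

From the CES first-order condition, (1/4)·(y/x)^(0.5) = p_x/p_y.
Hence y/x = (4·p_x/p_y)^(1/(0.5)), i.e. raised to the 2 power.
With the ratio pinned down, the budget gives x* = M/(p_x + p_y·(y/x)) and y* = (y/x)·x*.
Numerically y/x = 5.452344, so x* = 187/(9.2 + 15.76·5.452344) = 1.9658.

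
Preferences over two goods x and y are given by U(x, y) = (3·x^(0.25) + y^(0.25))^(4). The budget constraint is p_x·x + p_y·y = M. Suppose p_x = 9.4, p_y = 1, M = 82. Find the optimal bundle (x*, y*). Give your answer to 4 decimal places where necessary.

x* = 5.8634, y* = 26.8839

MU_x ∝ 3·x^(-0.75), MU_y ∝ y^(-0.75), so MRS = 3·(y/x)^(0.75) = p_x/p_y.
Hence y/x = ((1/3)·p_x/p_y)^(1/(0.75)), i.e. raised to the 4/3 power.
With the ratio pinned down, the budget gives x* = M/(p_x + p_y·(y/x)) and y* = (y/x)·x*.
Numerically y/x = 4.585029, so x* = 82/(9.4 + 1·4.585029) = 5.8634 and y* = 4.585029·5.8634 = 26.8839.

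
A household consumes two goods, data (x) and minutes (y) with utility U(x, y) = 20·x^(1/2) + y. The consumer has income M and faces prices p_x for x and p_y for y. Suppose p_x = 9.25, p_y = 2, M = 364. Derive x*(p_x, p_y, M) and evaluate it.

x* = 4.6749

Set MRS = p_x/p_y: 10·x^(−1/2) = p_x/p_y.
Thus x* = (10·p_y/p_x)² — independent of M — with the rest of income spent on y.
Plugging in: x* = (10·2/9.25)² = 4.6749.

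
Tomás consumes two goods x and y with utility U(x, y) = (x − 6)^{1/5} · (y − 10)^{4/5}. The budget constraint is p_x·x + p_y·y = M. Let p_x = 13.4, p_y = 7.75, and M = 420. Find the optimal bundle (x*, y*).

Let x' = x−6, y' = y−10. MRS = (1/4)·y'/x' = p_x/p_y.
Substituting into the budget: x* = 6 + 0.2·(M − 6·p_x − 10·p_y)/p_x, and y* = 10 + 0.8·(…)/p_y.
Discretionary income = 420 − 6·13.4 − 10·7.75 = 262.1; x* = 6 + 0.2·262.1/13.4 = 9.9119; y* = 10 + 0.8·262.1/7.75 = 37.0555.

x* = 9.9119, y* = 37.0555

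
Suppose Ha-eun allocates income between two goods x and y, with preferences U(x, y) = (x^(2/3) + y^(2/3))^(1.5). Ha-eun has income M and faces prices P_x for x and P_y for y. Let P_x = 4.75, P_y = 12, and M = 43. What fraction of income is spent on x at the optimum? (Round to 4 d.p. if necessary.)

MRS = MU_x/MU_y = (y/x)^(1/3). Set equal to P_x/P_y.
Solve for the ratio: y/x = [P_x/P_y]^(3).
With the ratio pinned down, the budget gives x* = M/(P_x + P_y·(y/x)) and y* = (y/x)·x*.
Numerically y/x = 0.062021, so x* = 43/(4.75 + 12·0.062021) = 7.8264 and y* = 0.062021·7.8264 = 0.4854.
Expenditure on x: 4.75·7.8264 = 37.1752; share = 0.8645.

share on x = 0.8645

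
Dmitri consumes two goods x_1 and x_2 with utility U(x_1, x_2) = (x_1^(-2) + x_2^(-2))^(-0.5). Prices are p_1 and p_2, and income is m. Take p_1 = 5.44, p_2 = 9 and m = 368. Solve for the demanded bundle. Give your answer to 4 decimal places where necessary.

x_1* = 28.2001, x_2* = 23.8435

From the CES first-order condition, (x_2/x_1)^(3) = p_1/p_2.
Hence x_2/x_1 = (p_1/p_2)^(1/(3)), i.e. raised to the 1/3 power.
Substitute x_2 = (x_2/x_1)·x_1 into the budget: x_1* = m/(p_1 + p_2·(x_2/x_1)).
Numerically x_2/x_1 = 0.84551, so x_1* = 368/(5.44 + 9·0.84551) = 28.2001 and x_2* = 0.84551·28.2001 = 23.8435.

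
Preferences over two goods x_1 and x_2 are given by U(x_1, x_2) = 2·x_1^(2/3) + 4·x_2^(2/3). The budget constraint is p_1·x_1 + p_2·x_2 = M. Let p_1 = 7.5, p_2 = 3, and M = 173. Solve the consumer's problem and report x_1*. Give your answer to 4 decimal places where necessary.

x_1* = 0.4523

MRS = MU_x_1/MU_x_2 = (1/2)·(x_2/x_1)^(1/3). Set equal to p_1/p_2.
Hence x_2/x_1 = (2·p_1/p_2)^(1/(1/3)), i.e. raised to the 3 power.
Substitute x_2 = (x_2/x_1)·x_1 into the budget: x_1* = M/(p_1 + p_2·(x_2/x_1)).
Numerically x_2/x_1 = 125, so x_1* = 173/(7.5 + 3·125) = 0.4523.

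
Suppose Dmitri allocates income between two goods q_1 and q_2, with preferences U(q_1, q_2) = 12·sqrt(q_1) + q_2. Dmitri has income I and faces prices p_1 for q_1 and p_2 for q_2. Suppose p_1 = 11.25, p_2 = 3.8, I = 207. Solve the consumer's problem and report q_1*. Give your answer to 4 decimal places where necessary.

Solve: √q_1 = 6·p_2/p_1, so q_1*(p_1,p_2) = (6·p_2/p_1)², and q_2* = (I − p_1·q_1*)/p_2.
Plugging in: q_1* = (6·3.8/11.25)² = 4.1074.

q_1* = 4.1074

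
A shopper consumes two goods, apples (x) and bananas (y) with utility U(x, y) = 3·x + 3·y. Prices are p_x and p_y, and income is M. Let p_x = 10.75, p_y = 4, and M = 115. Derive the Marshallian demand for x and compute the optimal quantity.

y gives more utility per dollar, so spend all income on y: y* = M/p_y, x* = 0.
Numerically: x* = 0, y* = 28.75.

x* = 0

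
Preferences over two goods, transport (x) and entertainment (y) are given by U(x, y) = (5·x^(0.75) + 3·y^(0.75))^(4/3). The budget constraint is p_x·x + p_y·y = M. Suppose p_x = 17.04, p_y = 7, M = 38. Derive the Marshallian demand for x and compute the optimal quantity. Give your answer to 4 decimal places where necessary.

From the CES first-order condition, (5/3)·(y/x)^(0.25) = p_x/p_y.
Hence y/x = ((3/5)·p_x/p_y)^(1/(0.25)), i.e. raised to the 4 power.
Substitute y = (y/x)·x into the budget: x* = M/(p_x + p_y·(y/x)).
Numerically y/x = 4.550836, so x* = 38/(17.04 + 7·4.550836) = 0.7772.

x* = 0.7772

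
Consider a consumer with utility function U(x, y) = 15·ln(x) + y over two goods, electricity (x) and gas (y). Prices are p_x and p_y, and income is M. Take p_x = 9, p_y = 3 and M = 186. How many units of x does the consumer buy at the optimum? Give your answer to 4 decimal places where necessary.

x* = 5

Set MRS = p_x/p_y: (15/x)/1 = p_x/p_y.
So x*(p_x,p_y) = 15·p_y/p_x, independent of income; and y* = (M − 15·p_y)/p_y.
At the given prices: x* = 15·3/9 = 5.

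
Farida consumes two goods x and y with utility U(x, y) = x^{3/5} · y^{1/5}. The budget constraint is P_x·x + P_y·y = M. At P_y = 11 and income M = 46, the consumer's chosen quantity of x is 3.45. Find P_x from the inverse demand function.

P_x = 10

Tangency: MRS = 3·y/x = P_x/P_y.
Rearranging, P_y·y = (1/3)·P_x·x. Substituting into the budget gives P_x·x·(1 + (1/3)) = M.
Demand: x*(P_x,P_y,M) = 0.75·M/P_x and y* = 0.25·M/P_y.
Set x* = 3.45 in the demand function and solve for P_x: P_x = 10.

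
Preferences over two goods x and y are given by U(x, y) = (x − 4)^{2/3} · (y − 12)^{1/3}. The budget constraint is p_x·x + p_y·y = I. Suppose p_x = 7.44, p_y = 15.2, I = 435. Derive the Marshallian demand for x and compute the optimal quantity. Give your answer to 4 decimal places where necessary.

x* = 23.9677

This is Cobb-Douglas in (x−4, y−12): tangency gives 2/3·p_y·(y−12) = 1/3·p_x·(x−4).
Substituting into the budget: x* = 4 + 2/3·(I − 4·p_x − 12·p_y)/p_x, and y* = 12 + 1/3·(…)/p_y.
Discretionary income = 435 − 4·7.44 − 12·15.2 = 222.84; x* = 4 + 2/3·222.84/7.44 = 23.9677.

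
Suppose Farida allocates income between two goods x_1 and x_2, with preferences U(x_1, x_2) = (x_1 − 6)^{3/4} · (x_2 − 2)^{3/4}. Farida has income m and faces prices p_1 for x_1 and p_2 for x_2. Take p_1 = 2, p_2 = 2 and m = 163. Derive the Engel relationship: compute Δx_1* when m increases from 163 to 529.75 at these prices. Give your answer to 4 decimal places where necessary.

Let x_1' = x_1−6, x_2' = x_2−2. MRS = x_2'/x_1' = p_1/p_2.
Substituting into the budget: x_1* = 6 + 0.5·(m − 6·p_1 − 2·p_2)/p_1, and x_2* = 2 + 0.5·(…)/p_2.
Discretionary income = 163 − 6·2 − 2·2 = 147; x_1* = 6 + 0.5·147/2 = 42.75.
At m' = 529.75: x_1* = 134.4375. Change: 134.4375 − 42.75 = 91.6875.

Δx_1* = 91.6875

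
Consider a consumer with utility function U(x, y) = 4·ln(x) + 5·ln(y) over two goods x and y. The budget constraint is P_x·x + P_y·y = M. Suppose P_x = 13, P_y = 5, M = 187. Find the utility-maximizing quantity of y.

At P_x=13, P_y=5, M=187: y* = 5/9·187/5 = 20.7778.

y* = 20.7778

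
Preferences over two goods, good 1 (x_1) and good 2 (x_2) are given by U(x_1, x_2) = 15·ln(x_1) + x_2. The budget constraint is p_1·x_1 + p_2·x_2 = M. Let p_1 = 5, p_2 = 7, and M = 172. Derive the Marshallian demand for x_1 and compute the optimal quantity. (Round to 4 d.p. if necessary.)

MU_x_1 = 15/x_1, MU_x_2 = 1. Tangency: 15/x_1 = p_1/p_2.
So x_1*(p_1,p_2) = 15·p_2/p_1, independent of income; and x_2* = (M − 15·p_2)/p_2.
At the given prices: x_1* = 15·7/5 = 21.

x_1* = 21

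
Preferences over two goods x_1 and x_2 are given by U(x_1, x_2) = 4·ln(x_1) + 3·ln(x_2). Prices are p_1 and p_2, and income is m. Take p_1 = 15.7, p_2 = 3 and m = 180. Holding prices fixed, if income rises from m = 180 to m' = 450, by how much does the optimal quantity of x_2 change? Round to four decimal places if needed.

Demand: x_1*(p_1,p_2,m) = 4/7·m/p_1 and x_2* = 3/7·m/p_2.
At p_1=15.7, p_2=3, m=180: x_2* = 3/7·180/3 = 25.7143.
At m' = 450: x_2* = 64.2857. Change: 64.2857 − 25.7143 = 38.5714.

Δx_2* = 38.5714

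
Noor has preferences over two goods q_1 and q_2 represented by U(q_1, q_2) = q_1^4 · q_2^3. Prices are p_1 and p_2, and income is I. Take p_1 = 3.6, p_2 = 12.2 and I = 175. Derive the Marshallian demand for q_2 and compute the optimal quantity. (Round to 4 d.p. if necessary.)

q_2* = 6.1475

MU_q_1/MU_q_2 = (4·q_2)/(3·q_1); tangency sets this equal to p_1/p_2.
So 4·p_2·q_2 = 3·p_1·q_1; combined with the budget, a share 4/7 of income goes to q_1.
Demand: q_1*(p_1,p_2,I) = 4/7·I/p_1 and q_2* = 3/7·I/p_2.
At p_1=3.6, p_2=12.2, I=175: q_2* = 3/7·175/12.2 = 6.1475.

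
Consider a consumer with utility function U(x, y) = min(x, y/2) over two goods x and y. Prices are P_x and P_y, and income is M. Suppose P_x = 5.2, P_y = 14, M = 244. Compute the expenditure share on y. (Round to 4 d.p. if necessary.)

Leontief preferences: the optimum is at the kink where x/1 = y/2, i.e. y = 2·x.
Budget: P_x·x + P_y·2·x = M, so (P_x + 2·P_y)·x = M.
Demand: x*(P_x,P_y,M) = M/(P_x + 2·P_y), y* = 2·M/(P_x + 2·P_y).
Here 5.2 + 2·14 = 33.2, giving x* = 7.3494 and y* = 14.6988.
Expenditure on y: 14·14.6988 = 205.7831; share = 0.8434.

share on y = 0.8434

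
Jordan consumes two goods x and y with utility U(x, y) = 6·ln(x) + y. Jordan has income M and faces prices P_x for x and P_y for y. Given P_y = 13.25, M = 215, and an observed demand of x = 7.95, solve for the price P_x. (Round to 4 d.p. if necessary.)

MU_x = 6/x, MU_y = 1. Tangency: 6/x = P_x/P_y.
So x*(P_x,P_y) = 6·P_y/P_x, independent of income; and y* = (M − 6·P_y)/P_y.
Set x* = 7.95 in the demand function and solve for P_x: P_x = 10.

P_x = 10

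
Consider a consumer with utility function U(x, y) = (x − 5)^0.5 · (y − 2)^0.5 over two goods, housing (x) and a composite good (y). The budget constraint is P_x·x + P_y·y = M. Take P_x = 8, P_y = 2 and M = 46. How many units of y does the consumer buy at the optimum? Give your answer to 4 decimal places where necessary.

MRS = (y−2)/(x−5). Tangency with P_x/P_y gives y−2 = (P_x/P_y)·(x−5).
After buying the subsistence bundle (5, 2), a share 0.5 of the remaining income goes to x: x* = 5 + 0.5·(M − 5P_x − 2P_y)/P_x.
Discretionary income = 46 − 5·8 − 2·2 = 2; y* = 2 + 0.5·2/2 = 2.5.

y* = 2.5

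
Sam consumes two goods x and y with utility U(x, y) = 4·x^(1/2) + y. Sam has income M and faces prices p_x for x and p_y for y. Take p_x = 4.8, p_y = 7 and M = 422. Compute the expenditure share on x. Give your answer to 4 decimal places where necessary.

Plugging in: x* = (2·7/4.8)² = 8.5069, y* = 54.4524.
Expenditure on x: 4.8·8.5069 = 40.8333; share = 0.0968.

share on x = 0.0968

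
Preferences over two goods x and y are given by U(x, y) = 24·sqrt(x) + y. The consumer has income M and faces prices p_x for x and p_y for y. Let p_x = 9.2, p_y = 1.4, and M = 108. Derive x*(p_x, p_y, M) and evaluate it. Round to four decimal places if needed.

Utility is quasi-linear in y; the FOC for x is 12/√x = p_x/p_y.
Thus x* = (12·p_y/p_x)² — independent of M — with the rest of income spent on y.
Plugging in: x* = (12·1.4/9.2)² = 3.3346.

x* = 3.3346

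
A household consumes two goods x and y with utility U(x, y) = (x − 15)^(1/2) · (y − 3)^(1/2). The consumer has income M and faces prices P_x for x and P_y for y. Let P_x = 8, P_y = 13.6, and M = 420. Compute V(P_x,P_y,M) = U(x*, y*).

V = 12.4248

Let x' = x−15, y' = y−3. MRS = y'/x' = P_x/P_y.
Substituting into the budget: x* = 15 + 0.5·(M − 15·P_x − 3·P_y)/P_x, and y* = 3 + 0.5·(…)/P_y.
Discretionary income = 420 − 15·8 − 3·13.6 = 259.2; x* = 15 + 0.5·259.2/8 = 31.2; y* = 3 + 0.5·259.2/13.6 = 12.5294.
Utility at the optimum: U(31.2, 12.5294) = 12.4248.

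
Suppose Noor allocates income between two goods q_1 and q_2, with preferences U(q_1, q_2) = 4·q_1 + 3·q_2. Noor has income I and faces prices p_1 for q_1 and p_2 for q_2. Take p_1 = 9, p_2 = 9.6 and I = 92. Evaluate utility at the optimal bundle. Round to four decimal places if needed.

Linear utility — the consumer picks whichever good has higher MU/price: 4/9 = 0.4444 vs 3/9.6 = 0.3125.
q_1 gives more utility per dollar, so spend all income on q_1: q_1* = I/p_1, q_2* = 0.
Numerically: q_1* = 10.2222, q_2* = 0.
Utility at the optimum: U(10.2222, 0) = 40.8889.

V = 40.8889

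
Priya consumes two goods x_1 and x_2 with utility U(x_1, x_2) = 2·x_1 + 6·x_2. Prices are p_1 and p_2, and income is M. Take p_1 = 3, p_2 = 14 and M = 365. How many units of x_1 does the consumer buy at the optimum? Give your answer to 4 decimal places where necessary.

x_1 gives more utility per dollar, so spend all income on x_1: x_1* = M/p_1, x_2* = 0.
Numerically: x_1* = 121.6667, x_2* = 0.

x_1* = 121.6667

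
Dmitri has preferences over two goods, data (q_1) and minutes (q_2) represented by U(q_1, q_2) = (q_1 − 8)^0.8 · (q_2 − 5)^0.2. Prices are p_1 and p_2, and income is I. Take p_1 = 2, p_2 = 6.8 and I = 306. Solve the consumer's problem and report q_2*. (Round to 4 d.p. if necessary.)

Substituting into the budget: q_1* = 8 + 0.8·(I − 8·p_1 − 5·p_2)/p_1, and q_2* = 5 + 0.2·(…)/p_2.
Discretionary income = 306 − 8·2 − 5·6.8 = 256; q_2* = 5 + 0.2·256/6.8 = 12.5294.

q_2* = 12.5294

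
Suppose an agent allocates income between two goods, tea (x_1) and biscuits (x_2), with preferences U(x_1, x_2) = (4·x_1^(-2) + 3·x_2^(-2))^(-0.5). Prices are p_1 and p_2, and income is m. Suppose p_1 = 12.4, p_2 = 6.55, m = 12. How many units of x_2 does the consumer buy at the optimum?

Numerically x_2/x_1 = 1.123951, so x_1* = 12/(12.4 + 6.55·1.123951) = 0.6072 and x_2* = 1.123951·0.6072 = 0.6825.

x_2* = 0.6825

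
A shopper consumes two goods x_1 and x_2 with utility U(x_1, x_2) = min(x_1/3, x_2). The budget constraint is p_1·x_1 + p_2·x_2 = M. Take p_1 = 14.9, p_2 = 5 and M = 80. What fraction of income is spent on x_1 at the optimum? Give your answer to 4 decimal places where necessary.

share on x_1 = 0.8994

With perfect complements, no substitution: consume in ratio x_1:x_2 = 3:1.
Budget: p_1·x_1 + p_2·(1/3)·x_1 = M, so (3·p_1 + p_2)·x_1 = 3·M.
Demand: x_1*(p_1,p_2,M) = 3·M/(3·p_1 + p_2), x_2* = M/(3·p_1 + p_2).
Here 3·14.9 + 5 = 49.7, giving x_1* = 4.829 and x_2* = 1.6097.
Expenditure on x_1: 14.9·4.829 = 71.9517; share = 0.8994.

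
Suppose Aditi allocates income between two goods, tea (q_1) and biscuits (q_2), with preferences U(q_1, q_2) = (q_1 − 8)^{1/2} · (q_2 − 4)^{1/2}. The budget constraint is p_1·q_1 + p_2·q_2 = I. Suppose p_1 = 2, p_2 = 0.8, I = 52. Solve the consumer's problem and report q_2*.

Let q_1' = q_1−8, q_2' = q_2−4. MRS = q_2'/q_1' = p_1/p_2.
After buying the subsistence bundle (8, 4), a share 0.5 of the remaining income goes to q_1: q_1* = 8 + 0.5·(I − 8p_1 − 4p_2)/p_1.
Discretionary income = 52 − 8·2 − 4·0.8 = 32.8; q_2* = 4 + 0.5·32.8/0.8 = 24.5.

q_2* = 24.5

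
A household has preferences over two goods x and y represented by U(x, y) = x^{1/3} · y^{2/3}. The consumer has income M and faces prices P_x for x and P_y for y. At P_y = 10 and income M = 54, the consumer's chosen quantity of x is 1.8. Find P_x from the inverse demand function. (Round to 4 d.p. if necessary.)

P_x = 10

Tangency: MRS = (1/2)·y/x = P_x/P_y.
Rearranging, P_y·y = 2·P_x·x. Substituting into the budget gives P_x·x·(1 + 2) = M.
Demand: x*(P_x,P_y,M) = 1/3·M/P_x and y* = 2/3·M/P_y.
Set x* = 1.8 in the demand function and solve for P_x: P_x = 10.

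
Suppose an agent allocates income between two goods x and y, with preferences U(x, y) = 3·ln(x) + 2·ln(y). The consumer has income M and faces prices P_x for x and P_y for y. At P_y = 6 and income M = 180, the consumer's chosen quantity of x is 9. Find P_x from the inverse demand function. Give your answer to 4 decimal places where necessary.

P_x = 12

The MRS is (3/2)·y/x. Set MRS = P_x/P_y.
Rearranging, P_y·y = (2/3)·P_x·x. Substituting into the budget gives P_x·x·(1 + (2/3)) = M.
Demand: x*(P_x,P_y,M) = 0.6·M/P_x and y* = 0.4·M/P_y.
Set x* = 9 in the demand function and solve for P_x: P_x = 12.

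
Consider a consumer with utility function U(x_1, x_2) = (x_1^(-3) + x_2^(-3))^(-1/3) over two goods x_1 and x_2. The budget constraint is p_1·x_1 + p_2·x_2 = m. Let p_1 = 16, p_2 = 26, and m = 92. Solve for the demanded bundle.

x_1* = 2.3573, x_2* = 2.0878

With the ratio pinned down, the budget gives x_1* = m/(p_1 + p_2·(x_2/x_1)) and x_2* = (x_2/x_1)·x_1*.
Numerically x_2/x_1 = 0.8857, so x_1* = 92/(16 + 26·0.8857) = 2.3573 and x_2* = 0.8857·2.3573 = 2.0878.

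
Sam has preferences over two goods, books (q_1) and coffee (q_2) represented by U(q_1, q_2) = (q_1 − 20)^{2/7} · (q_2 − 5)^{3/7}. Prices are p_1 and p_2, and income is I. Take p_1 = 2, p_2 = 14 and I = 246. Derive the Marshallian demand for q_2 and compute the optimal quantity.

Let q_1' = q_1−20, q_2' = q_2−5. MRS = (2/3)·q_2'/q_1' = p_1/p_2.
After buying the subsistence bundle (20, 5), a share 0.4 of the remaining income goes to q_1: q_1* = 20 + 0.4·(I − 20p_1 − 5p_2)/p_1.
Discretionary income = 246 − 20·2 − 5·14 = 136; q_2* = 5 + 0.6·136/14 = 10.8286.

q_2* = 10.8286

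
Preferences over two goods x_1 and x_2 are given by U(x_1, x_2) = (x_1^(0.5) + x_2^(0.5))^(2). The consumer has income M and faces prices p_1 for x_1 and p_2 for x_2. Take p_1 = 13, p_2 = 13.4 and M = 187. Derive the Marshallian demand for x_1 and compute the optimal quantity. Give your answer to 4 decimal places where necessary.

x_1* = 7.3013

MU_x_1 ∝ x_1^(-0.5), MU_x_2 ∝ x_2^(-0.5), so MRS = (x_2/x_1)^(0.5) = p_1/p_2.
Solve for the ratio: x_2/x_1 = [p_1/p_2]^(2).
Substitute x_2 = (x_2/x_1)·x_1 into the budget: x_1* = M/(p_1 + p_2·(x_2/x_1)).
Numerically x_2/x_1 = 0.94119, so x_1* = 187/(13 + 13.4·0.94119) = 7.3013.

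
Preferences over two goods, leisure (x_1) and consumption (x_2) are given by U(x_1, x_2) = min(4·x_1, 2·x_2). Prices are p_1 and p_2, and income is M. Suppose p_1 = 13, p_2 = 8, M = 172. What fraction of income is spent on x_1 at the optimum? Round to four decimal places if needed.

share on x_1 = 0.4483

Leontief preferences: the optimum is at the kink where x_1/2 = x_2/4, i.e. x_2 = 2·x_1.
Budget: p_1·x_1 + p_2·2·x_1 = M, so (2·p_1 + 4·p_2)·x_1 = 2·M.
Demand: x_1*(p_1,p_2,M) = 2·M/(2·p_1 + 4·p_2), x_2* = 4·M/(2·p_1 + 4·p_2).
Here 2·13 + 4·8 = 58, giving x_1* = 5.931 and x_2* = 11.8621.
Expenditure on x_1: 13·5.931 = 77.1034; share = 0.4483.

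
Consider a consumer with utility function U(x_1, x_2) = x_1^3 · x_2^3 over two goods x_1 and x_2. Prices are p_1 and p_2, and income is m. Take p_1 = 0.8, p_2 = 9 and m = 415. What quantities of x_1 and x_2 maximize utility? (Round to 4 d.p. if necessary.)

The MRS is x_2/x_1. Set MRS = p_1/p_2.
Rearranging, p_2·x_2 = p_1·x_1. Substituting into the budget gives p_1·x_1·(1 + 1) = m.
Demand: x_1*(p_1,p_2,m) = 0.5·m/p_1 and x_2* = 0.5·m/p_2.
At p_1=0.8, p_2=9, m=415: x_1* = 0.5·415/0.8 = 259.375, x_2* = 23.0556.

x_1* = 259.375, x_2* = 23.0556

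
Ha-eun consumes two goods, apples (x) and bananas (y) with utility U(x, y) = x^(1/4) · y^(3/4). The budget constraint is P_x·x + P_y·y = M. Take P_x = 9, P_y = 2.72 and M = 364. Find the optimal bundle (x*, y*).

Demand: x*(P_x,P_y,M) = 0.25·M/P_x and y* = 0.75·M/P_y.
At P_x=9, P_y=2.72, M=364: x* = 0.25·364/9 = 10.1111, y* = 100.3676.

x* = 10.1111, y* = 100.3676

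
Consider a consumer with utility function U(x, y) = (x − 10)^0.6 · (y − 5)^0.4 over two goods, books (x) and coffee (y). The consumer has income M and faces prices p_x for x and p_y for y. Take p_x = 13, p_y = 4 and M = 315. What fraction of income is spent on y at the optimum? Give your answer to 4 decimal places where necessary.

share on y = 0.273

Discretionary income = 315 − 10·13 − 5·4 = 165; x* = 10 + 0.6·165/13 = 17.6154; y* = 5 + 0.4·165/4 = 21.5.
Expenditure on y: 4·21.5 = 86; share = 0.273.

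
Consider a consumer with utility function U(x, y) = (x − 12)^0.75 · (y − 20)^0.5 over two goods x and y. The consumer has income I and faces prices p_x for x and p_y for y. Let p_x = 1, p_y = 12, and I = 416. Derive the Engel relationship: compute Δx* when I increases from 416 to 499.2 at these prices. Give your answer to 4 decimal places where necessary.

Δx* = 49.92

MRS = (3/2)·(y−20)/(x−12). Tangency with p_x/p_y gives y−20 = (2/3)·(p_x/p_y)·(x−12).
Substituting into the budget: x* = 12 + 0.6·(I − 12·p_x − 20·p_y)/p_x, and y* = 20 + 0.4·(…)/p_y.
Discretionary income = 416 − 12·1 − 20·12 = 164; x* = 12 + 0.6·164/1 = 110.4.
At I' = 499.2: x* = 160.32. Change: 160.32 − 110.4 = 49.92.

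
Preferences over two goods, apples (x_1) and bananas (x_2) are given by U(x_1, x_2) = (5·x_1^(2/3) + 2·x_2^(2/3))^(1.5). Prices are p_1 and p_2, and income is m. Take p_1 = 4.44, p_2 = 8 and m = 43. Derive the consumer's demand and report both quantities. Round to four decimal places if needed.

Numerically x_2/x_1 = 0.010941, so x_1* = 43/(4.44 + 8·0.010941) = 9.4975 and x_2* = 0.010941·9.4975 = 0.1039.

x_1* = 9.4975, x_2* = 0.1039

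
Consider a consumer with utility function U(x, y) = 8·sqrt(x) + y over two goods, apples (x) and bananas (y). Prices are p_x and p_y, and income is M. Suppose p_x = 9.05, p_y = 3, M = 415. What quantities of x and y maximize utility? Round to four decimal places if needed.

x* = 1.7582, y* = 133.0295

Set MRS = p_x/p_y: 4·x^(−1/2) = p_x/p_y.
Solve: √x = 4·p_y/p_x, so x*(p_x,p_y) = (4·p_y/p_x)², and y* = (M − p_x·x*)/p_y.
Plugging in: x* = (4·3/9.05)² = 1.7582, y* = 133.0295.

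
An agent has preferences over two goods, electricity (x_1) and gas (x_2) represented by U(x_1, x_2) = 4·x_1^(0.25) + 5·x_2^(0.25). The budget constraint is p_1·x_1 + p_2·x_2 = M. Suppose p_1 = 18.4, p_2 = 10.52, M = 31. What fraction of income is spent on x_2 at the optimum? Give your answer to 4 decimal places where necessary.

MRS = MU_x_1/MU_x_2 = (4/5)·(x_2/x_1)^(0.75). Set equal to p_1/p_2.
Solve for the ratio: x_2/x_1 = [(5/4)·p_1/p_2]^(4/3).
Substitute x_2 = (x_2/x_1)·x_1 into the budget: x_1* = M/(p_1 + p_2·(x_2/x_1)).
Numerically x_2/x_1 = 2.837589, so x_1* = 31/(18.4 + 10.52·2.837589) = 0.6425 and x_2* = 2.837589·0.6425 = 1.8231.
Expenditure on x_2: 10.52·1.8231 = 19.1786; share = 0.6187.

share on x_2 = 0.6187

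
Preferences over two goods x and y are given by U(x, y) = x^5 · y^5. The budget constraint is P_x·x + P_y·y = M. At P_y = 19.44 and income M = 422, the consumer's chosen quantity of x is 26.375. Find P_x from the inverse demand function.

Tangency: MRS = y/x = P_x/P_y.
So 5·P_y·y = 5·P_x·x; combined with the budget, a share 0.5 of income goes to x.
Demand: x*(P_x,P_y,M) = 0.5·M/P_x and y* = 0.5·M/P_y.
Set x* = 26.375 in the demand function and solve for P_x: P_x = 8.

P_x = 8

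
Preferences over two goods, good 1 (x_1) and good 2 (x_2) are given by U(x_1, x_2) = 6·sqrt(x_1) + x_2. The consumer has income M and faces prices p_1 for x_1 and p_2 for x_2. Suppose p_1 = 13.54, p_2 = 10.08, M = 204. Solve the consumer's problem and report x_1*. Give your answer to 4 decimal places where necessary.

x_1* = 4.988

MU_x_1 = 3/√x_1, MU_x_2 = 1. Tangency: 3/√x_1 = p_1/p_2.
Solve: √x_1 = 3·p_2/p_1, so x_1*(p_1,p_2) = (3·p_2/p_1)², and x_2* = (M − p_1·x_1*)/p_2.
Plugging in: x_1* = (3·10.08/13.54)² = 4.988.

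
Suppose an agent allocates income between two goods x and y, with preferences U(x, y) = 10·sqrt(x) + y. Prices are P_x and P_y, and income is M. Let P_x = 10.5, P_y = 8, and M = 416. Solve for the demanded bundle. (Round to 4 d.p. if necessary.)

Set MRS = P_x/P_y: 5·x^(−1/2) = P_x/P_y.
Thus x* = (5·P_y/P_x)² — independent of M — with the rest of income spent on y.
Plugging in: x* = (5·8/10.5)² = 14.5125, y* = 32.9524.

x* = 14.5125, y* = 32.9524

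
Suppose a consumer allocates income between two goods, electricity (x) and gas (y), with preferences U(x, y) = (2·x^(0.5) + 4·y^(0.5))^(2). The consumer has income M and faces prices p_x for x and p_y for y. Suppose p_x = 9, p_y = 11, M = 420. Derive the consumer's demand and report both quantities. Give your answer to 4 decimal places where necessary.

x* = 10.922, y* = 29.2456

Substitute y = (y/x)·x into the budget: x* = M/(p_x + p_y·(y/x)).
Numerically y/x = 2.677686, so x* = 420/(9 + 11·2.677686) = 10.922 and y* = 2.677686·10.922 = 29.2456.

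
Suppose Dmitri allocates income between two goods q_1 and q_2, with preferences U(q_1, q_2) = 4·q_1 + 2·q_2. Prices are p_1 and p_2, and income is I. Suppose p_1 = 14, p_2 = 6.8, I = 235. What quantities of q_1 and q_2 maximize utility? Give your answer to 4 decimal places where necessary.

q_1* = 0, q_2* = 34.5588

Linear utility — the consumer picks whichever good has higher MU/price: 4/14 = 0.2857 vs 2/6.8 = 0.2941.
q_2 gives more utility per dollar, so spend all income on q_2: q_2* = I/p_2, q_1* = 0.
Numerically: q_1* = 0, q_2* = 34.5588.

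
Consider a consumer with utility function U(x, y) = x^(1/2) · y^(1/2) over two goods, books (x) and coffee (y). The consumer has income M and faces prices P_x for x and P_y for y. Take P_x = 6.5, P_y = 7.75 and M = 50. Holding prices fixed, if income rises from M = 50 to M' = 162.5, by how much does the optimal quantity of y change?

Δy* = 7.2581

Demand: x*(P_x,P_y,M) = 0.5·M/P_x and y* = 0.5·M/P_y.
At P_x=6.5, P_y=7.75, M=50: y* = 0.5·50/7.75 = 3.2258.
At M' = 162.5: y* = 10.4839. Change: 10.4839 − 3.2258 = 7.2581.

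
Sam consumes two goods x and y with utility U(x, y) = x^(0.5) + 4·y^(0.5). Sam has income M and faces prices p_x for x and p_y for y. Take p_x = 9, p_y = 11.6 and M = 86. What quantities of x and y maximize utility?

x* = 0.7124, y* = 6.8611

MU_x ∝ x^(-0.5), MU_y ∝ 4·y^(-0.5), so MRS = (1/4)·(y/x)^(0.5) = p_x/p_y.
Solve for the ratio: y/x = [4·p_x/p_y]^(2).
With the ratio pinned down, the budget gives x* = M/(p_x + p_y·(y/x)) and y* = (y/x)·x*.
Numerically y/x = 9.631391, so x* = 86/(9 + 11.6·9.631391) = 0.7124 and y* = 9.631391·0.7124 = 6.8611.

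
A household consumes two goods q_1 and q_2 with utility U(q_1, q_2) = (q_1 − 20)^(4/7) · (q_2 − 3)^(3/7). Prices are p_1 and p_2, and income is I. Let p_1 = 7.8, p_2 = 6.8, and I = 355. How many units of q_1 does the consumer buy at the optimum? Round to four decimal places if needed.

Let q_1' = q_1−20, q_2' = q_2−3. MRS = (4/3)·q_2'/q_1' = p_1/p_2.
Substituting into the budget: q_1* = 20 + 4/7·(I − 20·p_1 − 3·p_2)/p_1, and q_2* = 3 + 3/7·(…)/p_2.
Discretionary income = 355 − 20·7.8 − 3·6.8 = 178.6; q_1* = 20 + 4/7·178.6/7.8 = 33.0842.

q_1* = 33.0842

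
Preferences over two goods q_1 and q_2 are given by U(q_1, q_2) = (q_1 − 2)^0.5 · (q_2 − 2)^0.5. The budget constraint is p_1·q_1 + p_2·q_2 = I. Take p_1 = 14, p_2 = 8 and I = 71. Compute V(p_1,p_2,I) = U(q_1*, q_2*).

Let q_1' = q_1−2, q_2' = q_2−2. MRS = q_2'/q_1' = p_1/p_2.
After buying the subsistence bundle (2, 2), a share 0.5 of the remaining income goes to q_1: q_1* = 2 + 0.5·(I − 2p_1 − 2p_2)/p_1.
Discretionary income = 71 − 2·14 − 2·8 = 27; q_1* = 2 + 0.5·27/14 = 2.9643; q_2* = 2 + 0.5·27/8 = 3.6875.
Utility at the optimum: U(2.9643, 3.6875) = 1.2756.

V = 1.2756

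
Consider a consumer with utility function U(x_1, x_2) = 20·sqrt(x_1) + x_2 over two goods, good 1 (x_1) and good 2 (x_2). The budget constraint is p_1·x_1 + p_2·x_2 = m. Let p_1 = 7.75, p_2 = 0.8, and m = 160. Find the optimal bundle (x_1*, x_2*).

Utility is quasi-linear in x_2; the FOC for x_1 is 10/√x_1 = p_1/p_2.
Solve: √x_1 = 10·p_2/p_1, so x_1*(p_1,p_2) = (10·p_2/p_1)², and x_2* = (m − p_1·x_1*)/p_2.
Plugging in: x_1* = (10·0.8/7.75)² = 1.0656, x_2* = 189.6774.

x_1* = 1.0656, x_2* = 189.6774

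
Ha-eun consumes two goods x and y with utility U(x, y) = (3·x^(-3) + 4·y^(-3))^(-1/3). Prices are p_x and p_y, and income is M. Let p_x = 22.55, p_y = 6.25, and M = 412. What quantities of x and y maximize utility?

MRS = MU_x/MU_y = (3/4)·(y/x)^(4). Set equal to p_x/p_y.
Solve for the ratio: y/x = [(4/3)·p_x/p_y]^(0.25).
With the ratio pinned down, the budget gives x* = M/(p_x + p_y·(y/x)) and y* = (y/x)·x*.
Numerically y/x = 1.480987, so x* = 412/(22.55 + 6.25·1.480987) = 12.9535 and y* = 1.480987·12.9535 = 19.1839.

x* = 12.9535, y* = 19.1839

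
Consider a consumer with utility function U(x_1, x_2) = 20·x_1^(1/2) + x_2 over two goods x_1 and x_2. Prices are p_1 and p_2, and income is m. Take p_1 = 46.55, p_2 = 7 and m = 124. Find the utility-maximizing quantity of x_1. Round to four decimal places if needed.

Utility is quasi-linear in x_2; the FOC for x_1 is 10/√x_1 = p_1/p_2.
Thus x_1* = (10·p_2/p_1)² — independent of m — with the rest of income spent on x_2.
Plugging in: x_1* = (10·7/46.55)² = 2.2613.

x_1* = 2.2613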